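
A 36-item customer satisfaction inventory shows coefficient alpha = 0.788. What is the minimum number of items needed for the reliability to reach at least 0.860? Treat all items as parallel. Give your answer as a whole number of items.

60

Spearman-Brown solved for the length factor n:
n = r_target (1 − r_old) / [ r_old (1 − r_target) ]
n = 0.860(1 − 0.788) / [0.788(1 − 0.860)]
  = 0.182320 / 0.110320 = 1.6526
Items needed = n × 36 = 1.6526 × 36 ≈ 59.49 → round up to 60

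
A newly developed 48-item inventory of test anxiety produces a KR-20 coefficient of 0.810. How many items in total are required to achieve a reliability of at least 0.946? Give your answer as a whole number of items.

198

n = [0.946 × 0.190] / [0.810 × 0.054]
n = 0.179740 / 0.043740 ≈ 4.1093
So the test needs 4.1093 × 48 ≈ 197.25 items; rounding up, 198.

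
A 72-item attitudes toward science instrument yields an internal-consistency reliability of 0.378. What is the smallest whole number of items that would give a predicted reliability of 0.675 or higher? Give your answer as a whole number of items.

n = 0.675(1 − 0.378) / [0.378(1 − 0.675)]
n = 0.419850 / 0.122850 ≈ 3.4176
3.4176 × 72 = 246.07 → 247 items

247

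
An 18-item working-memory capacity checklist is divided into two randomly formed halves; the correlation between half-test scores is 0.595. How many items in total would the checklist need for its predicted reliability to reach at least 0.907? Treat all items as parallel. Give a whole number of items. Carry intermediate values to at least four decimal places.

60

Corrected full-test reliability: r_full = 2 × 0.595 / (1 + 0.595) ≈ 0.7461
n = r_tgt(1 − r_full) / [r_full(1 − r_tgt)] = 0.907 × 0.2539 / (0.7461 × 0.093) ≈ 3.3189
Items = 3.3189 × 18 ≈ 59.74 → 60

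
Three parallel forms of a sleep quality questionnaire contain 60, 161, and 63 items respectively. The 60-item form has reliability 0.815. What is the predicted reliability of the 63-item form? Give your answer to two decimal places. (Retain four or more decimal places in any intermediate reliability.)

0.82

Only the ratio of lengths matters: n = 63/60 = 1.0500
r_{63} = n·r / (1 + (n − 1)·r) = 0.8558 / 1.0408 ≈ 0.8223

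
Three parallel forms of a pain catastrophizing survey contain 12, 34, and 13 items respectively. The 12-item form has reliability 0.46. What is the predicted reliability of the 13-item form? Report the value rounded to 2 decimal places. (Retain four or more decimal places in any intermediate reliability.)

The 34-item form is not needed; work directly from the 12-item form with n = 13/12 = 1.0833.
r_{13} = n·r / (1 + (n − 1)·r) = 0.4983 / 1.0383 ≈ 0.4799

0.48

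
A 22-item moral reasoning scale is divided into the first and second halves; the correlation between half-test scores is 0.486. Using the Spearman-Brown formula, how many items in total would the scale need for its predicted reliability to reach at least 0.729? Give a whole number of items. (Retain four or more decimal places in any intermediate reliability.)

Corrected full-test reliability: r_full = 2 × 0.486 / (1 + 0.486) ≈ 0.6541
n = r_tgt(1 − r_full) / [r_full(1 − r_tgt)] = 0.729 × 0.3459 / (0.6541 × 0.271) ≈ 1.4225
Required items = 1.4225 × 22 = 31.30, so 32 items.

32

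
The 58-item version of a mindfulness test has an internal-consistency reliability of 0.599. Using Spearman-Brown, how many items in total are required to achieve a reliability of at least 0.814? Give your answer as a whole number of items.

170

n = [0.814 × 0.401] / [0.599 × 0.186]
n = 0.326414 / 0.111414 ≈ 2.9297
2.9297 × 58 = 169.92 → 170 items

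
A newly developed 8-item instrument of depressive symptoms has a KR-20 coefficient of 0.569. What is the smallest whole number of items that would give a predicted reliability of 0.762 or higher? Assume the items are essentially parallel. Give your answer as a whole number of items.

Spearman-Brown solved for the length factor n:
n = r*(1 − r) / [ r (1 − r*) ]
n = 0.762(1 − 0.569) / [0.569(1 − 0.762)]
  = 0.328422 / 0.135422 = 2.4252
So the test needs 2.4252 × 8 ≈ 19.40 items; rounding up, 20.

20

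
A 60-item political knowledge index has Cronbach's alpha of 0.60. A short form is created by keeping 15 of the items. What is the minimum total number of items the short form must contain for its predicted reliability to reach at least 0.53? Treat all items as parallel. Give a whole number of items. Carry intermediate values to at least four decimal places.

Short-form reliability: n = 15/60 = 0.2500; r_15 = n·r/(1+(n−1)r) ≈ 0.2727
Length factor from the short form to reach 0.53: n' = 0.53(1 − 0.2727) / [0.2727(1 − 0.53)] ≈ 3.0075
Items = 3.0075 × 15 ≈ 45.11 → 46

46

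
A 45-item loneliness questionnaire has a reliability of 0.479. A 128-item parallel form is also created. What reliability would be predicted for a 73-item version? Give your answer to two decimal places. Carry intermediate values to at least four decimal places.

Only the ratio of lengths matters: n = 73/45 = 1.6222
r_{73} = n·r / (1 + (n − 1)·r) = 0.7770 / 1.2980 ≈ 0.5986

0.60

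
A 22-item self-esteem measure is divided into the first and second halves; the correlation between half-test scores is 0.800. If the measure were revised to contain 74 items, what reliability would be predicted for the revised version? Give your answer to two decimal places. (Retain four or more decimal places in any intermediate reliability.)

First correct the split-half correlation to full-test reliability: r_full = 2 × 0.800 / (1 + 0.800) ≈ 0.8889
Then adjust to 74 items: n = 74/22 = 3.3636
r_new = n·r_full / (1 + (n − 1)·r_full) = 2.9899 / 3.1010 ≈ 0.9642

0.96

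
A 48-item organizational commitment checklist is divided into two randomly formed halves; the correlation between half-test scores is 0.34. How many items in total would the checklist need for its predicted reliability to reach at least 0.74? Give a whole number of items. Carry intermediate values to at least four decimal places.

r_full = 2(0.34)/(1 + 0.34) = 0.5075
n = r_tgt(1 − r_full) / [r_full(1 − r_tgt)] = 0.74 × 0.4925 / (0.5075 × 0.26) ≈ 2.7620
Items = 2.7620 × 48 ≈ 132.58 → 133

133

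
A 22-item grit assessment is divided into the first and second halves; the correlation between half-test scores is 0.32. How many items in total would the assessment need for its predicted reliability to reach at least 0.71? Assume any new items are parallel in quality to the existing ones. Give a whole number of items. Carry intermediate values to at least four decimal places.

58

r_full = 2(0.32)/(1 + 0.32) = 0.4848
n = r_tgt(1 − r_full) / [r_full(1 − r_tgt)] = 0.71 × 0.5152 / (0.4848 × 0.29) ≈ 2.6018
Items = 2.6018 × 22 ≈ 57.24 → 58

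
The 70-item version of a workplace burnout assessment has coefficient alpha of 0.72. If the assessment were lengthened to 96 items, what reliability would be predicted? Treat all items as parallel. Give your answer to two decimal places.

0.78

The new length is 96/70 = 1.3714 times the old.
Apply the Spearman-Brown prophecy formula, r' = nr / [1 + (n − 1)r]:
r_new = 1.3714·0.72 / [1 + (1.3714 − 1)·0.72]
r_new = 0.9874 / 1.2674 ≈ 0.7791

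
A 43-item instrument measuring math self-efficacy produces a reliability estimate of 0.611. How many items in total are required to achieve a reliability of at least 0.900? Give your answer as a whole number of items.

247

Rearranging the Spearman-Brown formula for n,
n = r*(1 − r) / [ r (1 − r*) ]
n = 0.900 × (1 − 0.611) / [ 0.611 × (1 − 0.900) ]
n = 0.350100 / 0.061100 ≈ 5.7300
Items needed = n × 43 = 5.7300 × 43 ≈ 246.39 → round up to 247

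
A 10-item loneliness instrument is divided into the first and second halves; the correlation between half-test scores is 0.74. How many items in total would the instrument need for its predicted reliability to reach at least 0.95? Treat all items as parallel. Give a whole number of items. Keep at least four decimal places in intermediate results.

34

Corrected full-test reliability: r_full = 2 × 0.74 / (1 + 0.74) ≈ 0.8506
Solve Spearman-Brown for n: n = 0.95(1 − 0.8506) / [0.8506(1 − 0.95)] = 3.3372
Required items = 3.3372 × 10 = 33.37, so 34 items.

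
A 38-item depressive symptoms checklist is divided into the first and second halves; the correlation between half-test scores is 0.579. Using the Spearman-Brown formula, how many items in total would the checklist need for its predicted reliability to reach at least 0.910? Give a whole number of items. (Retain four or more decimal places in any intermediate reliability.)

Corrected full-test reliability: r_full = 2 × 0.579 / (1 + 0.579) ≈ 0.7334
Solve Spearman-Brown for n: n = 0.910(1 − 0.7334) / [0.7334(1 − 0.910)] = 3.6755
Required items = 3.6755 × 38 = 139.67, so 140 items.

140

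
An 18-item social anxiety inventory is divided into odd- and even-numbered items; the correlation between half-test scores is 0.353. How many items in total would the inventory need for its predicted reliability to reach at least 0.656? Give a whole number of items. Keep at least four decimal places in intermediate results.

32

Corrected full-test reliability: r_full = 2 × 0.353 / (1 + 0.353) ≈ 0.5218
n = r_tgt(1 − r_full) / [r_full(1 − r_tgt)] = 0.656 × 0.4782 / (0.5218 × 0.344) ≈ 1.7476
Items = 1.7476 × 18 ≈ 31.46 → 32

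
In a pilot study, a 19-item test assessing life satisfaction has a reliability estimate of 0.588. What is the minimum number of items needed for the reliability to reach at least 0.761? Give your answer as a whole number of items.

43

Invert Spearman-Brown to solve for n:
n = r_target (1 − r_old) / [ r_old (1 − r_target) ]
n = 0.761 × (1 − 0.588) / [ 0.588 × (1 − 0.761) ]
n = 0.313532 / 0.140532 ≈ 2.2310
So the test needs 2.2310 × 19 ≈ 42.39 items; rounding up, 43.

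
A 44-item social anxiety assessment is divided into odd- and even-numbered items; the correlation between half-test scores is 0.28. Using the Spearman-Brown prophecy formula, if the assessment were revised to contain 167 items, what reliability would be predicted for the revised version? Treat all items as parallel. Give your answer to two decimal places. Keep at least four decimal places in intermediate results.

Full-test reliability from the split-half r: r_full = 2(0.28)/(1 + 0.28) = 0.4375
Length factor from 44 to 167 items: n = 167/44 = 3.7955
r_new = n·r_full / (1 + (n − 1)·r_full) = 1.6605 / 2.2230 ≈ 0.7470

0.75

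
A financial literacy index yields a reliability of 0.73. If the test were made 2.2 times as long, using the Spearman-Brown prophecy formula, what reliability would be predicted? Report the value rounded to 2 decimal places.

0.86

By Spearman-Brown, r_new = n r / (1 + (n − 1) r).
r_new = (2.2 × 0.73) / (1 + (2.2 − 1) × 0.73)
r_new = 1.6060 / 1.8760 ≈ 0.8561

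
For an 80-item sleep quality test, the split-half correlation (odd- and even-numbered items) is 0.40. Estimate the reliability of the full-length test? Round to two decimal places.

Apply the Spearman-Brown correction with n = 2:
r_full = 2(0.40) / (1 + 0.40)
r_full = 0.8000 / 1.4000 ≈ 0.5714

0.57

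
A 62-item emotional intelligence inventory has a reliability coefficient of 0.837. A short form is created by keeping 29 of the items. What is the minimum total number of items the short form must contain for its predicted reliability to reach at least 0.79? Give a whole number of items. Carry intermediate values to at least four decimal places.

46

First, r for the 29-item form: n = 29/62 = 0.4677, so r_29 = 0.4677·0.837/(1 + (0.4677 − 1)·0.837) = 0.7060
Length factor from the short form to reach 0.79: n' = 0.79(1 − 0.7060) / [0.7060(1 − 0.79)] ≈ 1.5666
Items = 1.5666 × 29 ≈ 45.43 → 46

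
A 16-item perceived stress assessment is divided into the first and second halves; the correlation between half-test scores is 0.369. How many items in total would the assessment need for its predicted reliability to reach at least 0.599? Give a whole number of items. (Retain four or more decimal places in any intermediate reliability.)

21

r_full = 2(0.369)/(1 + 0.369) = 0.5391
Solve Spearman-Brown for n: n = 0.599(1 − 0.5391) / [0.5391(1 − 0.599)] = 1.2771
Items = 1.2771 × 16 ≈ 20.43 → 21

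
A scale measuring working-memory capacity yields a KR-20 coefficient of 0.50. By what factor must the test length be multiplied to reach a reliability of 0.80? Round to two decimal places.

n = 0.80 × (1 − 0.50) / [ 0.50 × (1 − 0.80) ]
  = 0.4000 / 0.1000 = 4.0000

4.00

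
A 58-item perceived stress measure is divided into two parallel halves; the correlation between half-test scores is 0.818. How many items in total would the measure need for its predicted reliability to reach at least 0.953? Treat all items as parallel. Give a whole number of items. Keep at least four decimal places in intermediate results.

Corrected full-test reliability: r_full = 2 × 0.818 / (1 + 0.818) ≈ 0.8999
Solve Spearman-Brown for n: n = 0.953(1 − 0.8999) / [0.8999(1 − 0.953)] = 2.2555
Required items = 2.2555 × 58 = 130.82, so 131 items.

131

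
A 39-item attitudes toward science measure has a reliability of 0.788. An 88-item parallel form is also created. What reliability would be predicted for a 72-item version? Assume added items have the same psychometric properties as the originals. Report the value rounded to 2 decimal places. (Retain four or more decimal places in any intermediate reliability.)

Only the ratio of lengths matters: n = 72/39 = 1.8462
r_{72} = n·r / (1 + (n − 1)·r) = 1.4548 / 1.6668 ≈ 0.8728

0.87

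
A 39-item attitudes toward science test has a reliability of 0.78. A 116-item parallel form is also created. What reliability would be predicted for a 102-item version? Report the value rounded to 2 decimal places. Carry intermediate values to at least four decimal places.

The 116-item form is not needed; work directly from the 39-item form with n = 102/39 = 2.6154.
r_{102} = n·r / (1 + (n − 1)·r) = 2.0400 / 2.2600 ≈ 0.9027

0.90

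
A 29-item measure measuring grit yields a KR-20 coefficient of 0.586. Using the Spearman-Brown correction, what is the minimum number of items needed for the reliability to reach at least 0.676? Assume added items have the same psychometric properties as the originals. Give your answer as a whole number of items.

43

Rearranging the Spearman-Brown formula for n,
n = r_target (1 − r_old) / [ r_old (1 − r_target) ]
n = [0.676 × 0.414] / [0.586 × 0.324]
  = 0.279864 / 0.189864 = 1.4740
So the test needs 1.4740 × 29 ≈ 42.75 items; rounding up, 43.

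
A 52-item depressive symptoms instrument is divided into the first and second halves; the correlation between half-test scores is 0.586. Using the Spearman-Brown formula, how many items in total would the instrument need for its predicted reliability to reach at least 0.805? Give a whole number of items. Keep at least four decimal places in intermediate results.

Corrected full-test reliability: r_full = 2 × 0.586 / (1 + 0.586) ≈ 0.7390
n = r_tgt(1 − r_full) / [r_full(1 − r_tgt)] = 0.805 × 0.2610 / (0.7390 × 0.195) ≈ 1.4580
Required items = 1.4580 × 52 = 75.82, so 76 items.

76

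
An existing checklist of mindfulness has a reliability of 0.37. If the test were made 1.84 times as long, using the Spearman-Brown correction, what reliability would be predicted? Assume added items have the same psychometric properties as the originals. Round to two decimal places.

0.52

Spearman-Brown: r_new = n·r / (1 + (n − 1)·r)
r_new = (1.84 × 0.37) / (1 + (1.84 − 1) × 0.37)
     = 0.6808 / 1.3108 = 0.5194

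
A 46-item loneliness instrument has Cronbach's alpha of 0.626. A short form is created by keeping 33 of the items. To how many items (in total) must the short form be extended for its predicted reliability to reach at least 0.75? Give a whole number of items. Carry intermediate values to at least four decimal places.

First, r for the 33-item form: n = 33/46 = 0.7174, so r_33 = 0.7174·0.626/(1 + (0.7174 − 1)·0.626) = 0.5456
Then solve for n' with r_old = 0.5456, r_target = 0.75: n' = 0.75(1 − 0.5456)/[0.5456(1 − 0.75)] = 2.4985
Total items = 2.4985 × 33 = 82.45, rounded up to 83.

83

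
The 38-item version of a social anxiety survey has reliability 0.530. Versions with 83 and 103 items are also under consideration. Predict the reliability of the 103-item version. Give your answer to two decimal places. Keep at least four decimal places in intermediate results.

The 83-item form is not needed; work directly from the 38-item form with n = 103/38 = 2.7105.
r_{103} = n·r / (1 + (n − 1)·r) = 1.4366 / 1.9066 ≈ 0.7535

0.75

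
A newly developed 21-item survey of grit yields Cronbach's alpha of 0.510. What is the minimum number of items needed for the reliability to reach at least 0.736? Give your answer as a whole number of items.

57

n = 0.736 × (1 − 0.510) / [ 0.510 × (1 − 0.736) ]
n = 0.360640 / 0.134640 ≈ 2.6786
Items needed = n × 21 = 2.6786 × 21 ≈ 56.25 → round up to 57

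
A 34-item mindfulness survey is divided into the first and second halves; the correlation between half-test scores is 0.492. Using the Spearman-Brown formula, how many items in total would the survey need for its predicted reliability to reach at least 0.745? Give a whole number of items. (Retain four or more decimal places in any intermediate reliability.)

52

r_full = 2(0.492)/(1 + 0.492) = 0.6595
n = r_tgt(1 − r_full) / [r_full(1 − r_tgt)] = 0.745 × 0.3405 / (0.6595 × 0.255) ≈ 1.5084
Items = 1.5084 × 34 ≈ 51.29 → 52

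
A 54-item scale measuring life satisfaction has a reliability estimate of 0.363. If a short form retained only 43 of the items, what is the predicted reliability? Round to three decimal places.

0.312

Length ratio n = 43/54 = 0.7963
Apply the Spearman-Brown prophecy formula, r' = nr / [1 + (n − 1)r]:
r_new = 0.7963·0.363 / [1 + (0.7963 − 1)·0.363]
r_new = 0.2891 / 0.9261 ≈ 0.3122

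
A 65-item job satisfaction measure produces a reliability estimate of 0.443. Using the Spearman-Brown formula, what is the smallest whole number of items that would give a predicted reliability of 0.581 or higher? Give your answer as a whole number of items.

n = [0.581 × 0.557] / [0.443 × 0.419]
  = 0.323617 / 0.185617 = 1.7435
Items needed = n × 65 = 1.7435 × 65 ≈ 113.33 → round up to 114

114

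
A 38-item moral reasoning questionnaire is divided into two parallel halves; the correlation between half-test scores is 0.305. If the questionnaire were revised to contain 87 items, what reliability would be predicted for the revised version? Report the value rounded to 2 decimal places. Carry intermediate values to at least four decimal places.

0.67

Full-test reliability from the split-half r: r_full = 2(0.305)/(1 + 0.305) = 0.4674
Then adjust to 87 items: n = 87/38 = 2.2895
r_new = n·r_full / (1 + (n − 1)·r_full) = 1.0701 / 1.6027 ≈ 0.6677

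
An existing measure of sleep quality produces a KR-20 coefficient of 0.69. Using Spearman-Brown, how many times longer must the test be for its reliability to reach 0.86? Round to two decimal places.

2.76

Rearranging the Spearman-Brown formula for n,
n = r_target (1 − r_old) / [ r_old (1 − r_target) ]
n = [0.86 × 0.31] / [0.69 × 0.14]
  = 0.2666 / 0.0966 = 2.7598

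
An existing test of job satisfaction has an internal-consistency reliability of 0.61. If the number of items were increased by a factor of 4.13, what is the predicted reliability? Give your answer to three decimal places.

0.866

Spearman-Brown: r_new = n·r / (1 + (n − 1)·r)
r_new = (4.13 × 0.61) / (1 + (4.13 − 1) × 0.61)
r_new = 2.5193 / 2.9093 ≈ 0.8659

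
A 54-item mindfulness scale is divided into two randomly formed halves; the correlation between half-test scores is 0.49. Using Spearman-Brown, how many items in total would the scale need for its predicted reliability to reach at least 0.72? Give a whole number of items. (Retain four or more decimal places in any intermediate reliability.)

73

r_full = 2(0.49)/(1 + 0.49) = 0.6577
n = r_tgt(1 − r_full) / [r_full(1 − r_tgt)] = 0.72 × 0.3423 / (0.6577 × 0.28) ≈ 1.3383
Required items = 1.3383 × 54 = 72.27, so 73 items.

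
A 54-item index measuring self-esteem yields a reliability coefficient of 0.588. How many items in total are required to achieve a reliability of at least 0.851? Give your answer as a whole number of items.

217

Spearman-Brown solved for the length factor n:
n = r*(1 − r) / [ r (1 − r*) ]
n = 0.851 × (1 − 0.588) / [ 0.588 × (1 − 0.851) ]
n = 0.350612 / 0.087612 ≈ 4.0019
Items needed = n × 54 = 4.0019 × 54 ≈ 216.10 → round up to 217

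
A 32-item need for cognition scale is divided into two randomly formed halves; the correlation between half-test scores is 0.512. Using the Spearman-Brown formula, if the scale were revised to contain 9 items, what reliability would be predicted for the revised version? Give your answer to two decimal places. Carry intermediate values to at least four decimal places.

First correct the split-half correlation to full-test reliability: r_full = 2 × 0.512 / (1 + 0.512) ≈ 0.6772
Then adjust to 9 items: n = 9/32 = 0.2812
r_new = n·r_full / (1 + (n − 1)·r_full) = 0.1904 / 0.5132 ≈ 0.3710

0.37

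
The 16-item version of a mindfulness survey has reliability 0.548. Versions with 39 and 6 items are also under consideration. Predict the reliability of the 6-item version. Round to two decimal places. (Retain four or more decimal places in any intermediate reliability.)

0.31

The 39-item form is not needed; work directly from the 16-item form with n = 6/16 = 0.3750.
r_{6} = n·r / (1 + (n − 1)·r) = 0.2055 / 0.6575 ≈ 0.3125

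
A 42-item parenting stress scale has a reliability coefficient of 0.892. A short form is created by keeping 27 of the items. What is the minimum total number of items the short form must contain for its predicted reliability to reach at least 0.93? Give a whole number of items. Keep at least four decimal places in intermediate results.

68

First, r for the 27-item form: n = 27/42 = 0.6429, so r_27 = 0.6429·0.892/(1 + (0.6429 − 1)·0.892) = 0.8415
Length factor from the short form to reach 0.93: n' = 0.93(1 − 0.8415) / [0.8415(1 − 0.93)] ≈ 2.5024
Total items = 2.5024 × 27 = 67.56, rounded up to 68.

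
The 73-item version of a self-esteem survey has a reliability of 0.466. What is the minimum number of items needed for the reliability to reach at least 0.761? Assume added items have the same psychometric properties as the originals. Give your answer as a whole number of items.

267

Rearranging the Spearman-Brown formula for n,
n = r*(1 − r) / [ r (1 − r*) ]
n = 0.761(1 − 0.466) / [0.466(1 − 0.761)]
n = 0.406374 / 0.111374 ≈ 3.6487
3.6487 × 73 = 266.36 → 267 items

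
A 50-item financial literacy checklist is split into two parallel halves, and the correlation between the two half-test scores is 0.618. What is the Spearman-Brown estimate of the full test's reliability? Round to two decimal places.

0.76

r_full = 2r_hh / (1 + r_hh) = 2 × 0.618 / (1 + 0.618)
       = 1.2360 / 1.6180 = 0.7639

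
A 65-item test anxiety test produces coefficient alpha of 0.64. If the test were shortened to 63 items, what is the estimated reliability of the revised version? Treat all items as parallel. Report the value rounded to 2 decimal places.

n = 63/65 = 0.9692
Spearman-Brown: r_new = n·r / (1 + (n − 1)·r)
r_new = (0.9692 × 0.64) / (1 + (0.9692 − 1) × 0.64)
r_new = 0.6203 / 0.9803 ≈ 0.6328

0.63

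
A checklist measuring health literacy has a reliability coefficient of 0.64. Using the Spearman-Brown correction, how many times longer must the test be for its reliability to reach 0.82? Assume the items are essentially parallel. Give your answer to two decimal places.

Invert Spearman-Brown to solve for n:
n = r_target (1 − r_old) / [ r_old (1 − r_target) ]
n = [0.82 × 0.36] / [0.64 × 0.18]
  = 0.2952 / 0.1152 = 2.5625

2.56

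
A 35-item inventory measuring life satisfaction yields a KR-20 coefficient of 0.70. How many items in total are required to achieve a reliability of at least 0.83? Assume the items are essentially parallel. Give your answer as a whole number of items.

74

n = [0.83 × 0.30] / [0.70 × 0.17]
  = 0.2490 / 0.1190 = 2.0924
Items needed = n × 35 = 2.0924 × 35 ≈ 73.23 → round up to 74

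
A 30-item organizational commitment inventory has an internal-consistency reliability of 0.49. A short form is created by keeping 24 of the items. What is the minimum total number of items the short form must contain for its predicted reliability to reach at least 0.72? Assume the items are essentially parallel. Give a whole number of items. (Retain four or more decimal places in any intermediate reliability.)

Short-form reliability: n = 24/30 = 0.8000; r_24 = n·r/(1+(n−1)r) ≈ 0.4346
Then solve for n' with r_old = 0.4346, r_target = 0.72: n' = 0.72(1 − 0.4346)/[0.4346(1 − 0.72)] = 3.3453
Items = 3.3453 × 24 ≈ 80.29 → 81

81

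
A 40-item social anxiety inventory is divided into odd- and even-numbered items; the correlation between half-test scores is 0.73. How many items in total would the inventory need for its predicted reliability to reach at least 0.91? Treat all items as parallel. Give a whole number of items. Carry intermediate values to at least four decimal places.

Corrected full-test reliability: r_full = 2 × 0.73 / (1 + 0.73) ≈ 0.8439
Solve Spearman-Brown for n: n = 0.91(1 − 0.8439) / [0.8439(1 − 0.91)] = 1.8703
Required items = 1.8703 × 40 = 74.81, so 75 items.

75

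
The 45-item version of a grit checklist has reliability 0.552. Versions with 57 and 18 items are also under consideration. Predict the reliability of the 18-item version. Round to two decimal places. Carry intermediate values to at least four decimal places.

The 57-item form is not needed; work directly from the 45-item form with n = 18/45 = 0.4000.
r_{18} = n·r / (1 + (n − 1)·r) = 0.2208 / 0.6688 ≈ 0.3301

0.33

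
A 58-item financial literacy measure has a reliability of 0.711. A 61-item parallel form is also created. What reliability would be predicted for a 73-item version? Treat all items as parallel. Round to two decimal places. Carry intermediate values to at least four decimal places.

0.76

Only the ratio of lengths matters: n = 73/58 = 1.2586
r_{73} = n·r / (1 + (n − 1)·r) = 0.8949 / 1.1839 ≈ 0.7559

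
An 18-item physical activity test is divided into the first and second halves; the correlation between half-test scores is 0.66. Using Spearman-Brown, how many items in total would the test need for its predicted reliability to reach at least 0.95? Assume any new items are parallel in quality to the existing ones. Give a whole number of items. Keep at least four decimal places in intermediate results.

89

r_full = 2(0.66)/(1 + 0.66) = 0.7952
n = r_tgt(1 − r_full) / [r_full(1 − r_tgt)] = 0.95 × 0.2048 / (0.7952 × 0.05) ≈ 4.8934
Items = 4.8934 × 18 ≈ 88.08 → 89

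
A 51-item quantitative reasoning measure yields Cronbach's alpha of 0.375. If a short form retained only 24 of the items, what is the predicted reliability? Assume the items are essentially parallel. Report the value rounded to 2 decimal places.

Length ratio n = 24/51 = 0.4706
Spearman-Brown: r_new = n·r / (1 + (n − 1)·r)
r_new = 0.4706·0.375 / [1 + (0.4706 − 1)·0.375]
r_new = 0.1765 / 0.8015 ≈ 0.2202

0.22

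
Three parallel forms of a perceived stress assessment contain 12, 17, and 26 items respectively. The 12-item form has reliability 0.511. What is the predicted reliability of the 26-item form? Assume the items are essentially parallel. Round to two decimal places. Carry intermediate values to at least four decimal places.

The 17-item form is not needed; work directly from the 12-item form with n = 26/12 = 2.1667.
r_{26} = n·r / (1 + (n − 1)·r) = 1.1072 / 1.5962 ≈ 0.6936

0.69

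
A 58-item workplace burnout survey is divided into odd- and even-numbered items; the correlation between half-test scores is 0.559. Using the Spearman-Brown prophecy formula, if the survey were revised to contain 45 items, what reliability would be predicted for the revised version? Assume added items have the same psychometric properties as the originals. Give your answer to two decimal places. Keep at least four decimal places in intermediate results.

0.66

First correct the split-half correlation to full-test reliability: r_full = 2 × 0.559 / (1 + 0.559) ≈ 0.7171
Then adjust to 45 items: n = 45/58 = 0.7759
r_new = n·r_full / (1 + (n − 1)·r_full) = 0.5564 / 0.8393 ≈ 0.6629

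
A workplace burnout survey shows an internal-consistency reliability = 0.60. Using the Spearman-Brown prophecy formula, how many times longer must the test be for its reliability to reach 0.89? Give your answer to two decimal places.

5.39

Rearranging the Spearman-Brown formula for n,
n = r_target (1 − r_old) / [ r_old (1 − r_target) ]
n = 0.89(1 − 0.60) / [0.60(1 − 0.89)]
  = 0.3560 / 0.0660 = 5.3939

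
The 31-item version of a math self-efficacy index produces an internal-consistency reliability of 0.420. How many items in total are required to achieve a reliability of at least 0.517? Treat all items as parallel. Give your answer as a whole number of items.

n = 0.517(1 − 0.420) / [0.420(1 − 0.517)]
  = 0.299860 / 0.202860 = 1.4782
Items needed = n × 31 = 1.4782 × 31 ≈ 45.82 → round up to 46

46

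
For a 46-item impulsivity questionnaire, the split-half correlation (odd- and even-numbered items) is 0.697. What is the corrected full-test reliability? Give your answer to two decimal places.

0.82

The full test is twice the length of either half (n = 2).
r_full = 2(0.697) / (1 + 0.697)
       = 1.3940 / 1.6970 = 0.8214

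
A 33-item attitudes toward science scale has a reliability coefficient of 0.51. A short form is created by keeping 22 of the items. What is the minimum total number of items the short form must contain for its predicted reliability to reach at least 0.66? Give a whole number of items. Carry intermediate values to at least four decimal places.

Short-form reliability: n = 22/33 = 0.6667; r_22 = n·r/(1+(n−1)r) ≈ 0.4097
Then solve for n' with r_old = 0.4097, r_target = 0.66: n' = 0.66(1 − 0.4097)/[0.4097(1 − 0.66)] = 2.7969
Items = 2.7969 × 22 ≈ 61.53 → 62

62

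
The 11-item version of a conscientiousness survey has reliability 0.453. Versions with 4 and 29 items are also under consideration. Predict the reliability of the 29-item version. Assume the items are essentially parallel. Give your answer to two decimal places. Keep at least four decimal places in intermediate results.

The 4-item form is not needed; work directly from the 11-item form with n = 29/11 = 2.6364.
r_{29} = n·r / (1 + (n − 1)·r) = 1.1943 / 1.7413 ≈ 0.6859

0.69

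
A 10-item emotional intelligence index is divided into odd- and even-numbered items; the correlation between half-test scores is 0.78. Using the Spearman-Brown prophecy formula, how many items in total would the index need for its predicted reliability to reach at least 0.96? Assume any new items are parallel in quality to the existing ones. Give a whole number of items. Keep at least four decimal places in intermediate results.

34

r_full = 2(0.78)/(1 + 0.78) = 0.8764
Solve Spearman-Brown for n: n = 0.96(1 − 0.8764) / [0.8764(1 − 0.96)] = 3.3848
Required items = 3.3848 × 10 = 33.85, so 34 items.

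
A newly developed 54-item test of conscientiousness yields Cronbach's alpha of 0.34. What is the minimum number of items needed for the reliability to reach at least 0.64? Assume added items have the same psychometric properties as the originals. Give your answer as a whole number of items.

187

n = 0.64 × (1 − 0.34) / [ 0.34 × (1 − 0.64) ]
n = 0.4224 / 0.1224 ≈ 3.4510
Items needed = n × 54 = 3.4510 × 54 ≈ 186.35 → round up to 187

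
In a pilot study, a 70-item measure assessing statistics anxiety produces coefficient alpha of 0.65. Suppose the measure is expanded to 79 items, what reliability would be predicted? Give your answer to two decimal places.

0.68

n = 79/70 = 1.1286
By Spearman-Brown, r_new = n r / (1 + (n − 1) r).
r_new = 1.1286·0.65 / [1 + (1.1286 − 1)·0.65]
r_new = 0.7336 / 1.0836 ≈ 0.6770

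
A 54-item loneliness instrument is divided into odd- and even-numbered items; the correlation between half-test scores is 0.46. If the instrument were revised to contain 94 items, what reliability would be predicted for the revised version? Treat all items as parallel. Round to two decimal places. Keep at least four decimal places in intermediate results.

Full-test reliability from the split-half r: r_full = 2(0.46)/(1 + 0.46) = 0.6301
Then adjust to 94 items: n = 94/54 = 1.7407
r_new = n·r_full / (1 + (n − 1)·r_full) = 1.0968 / 1.4667 ≈ 0.7478

0.75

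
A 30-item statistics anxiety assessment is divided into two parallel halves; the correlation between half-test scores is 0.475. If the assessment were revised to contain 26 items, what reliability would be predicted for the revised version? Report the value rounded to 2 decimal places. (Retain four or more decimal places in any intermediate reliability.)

Spearman-Brown correction (n = 2): r_full = 2·0.475/(1 + 0.475) = 0.6441
Length factor from 30 to 26 items: n = 26/30 = 0.8667
r_new = n·r_full / (1 + (n − 1)·r_full) = 0.5582 / 0.9141 ≈ 0.6107

0.61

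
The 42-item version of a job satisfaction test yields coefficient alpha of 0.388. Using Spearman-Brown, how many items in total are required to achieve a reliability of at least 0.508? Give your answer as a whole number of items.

Invert Spearman-Brown to solve for n:
n = r_target (1 − r_old) / [ r_old (1 − r_target) ]
n = [0.508 × 0.612] / [0.388 × 0.492]
n = 0.310896 / 0.190896 ≈ 1.6286
So the test needs 1.6286 × 42 ≈ 68.40 items; rounding up, 69.

69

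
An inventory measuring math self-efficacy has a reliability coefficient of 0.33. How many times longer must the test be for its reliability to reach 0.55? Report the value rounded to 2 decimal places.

n = [0.55 × 0.67] / [0.33 × 0.45]
n = 0.3685 / 0.1485 ≈ 2.4815

2.48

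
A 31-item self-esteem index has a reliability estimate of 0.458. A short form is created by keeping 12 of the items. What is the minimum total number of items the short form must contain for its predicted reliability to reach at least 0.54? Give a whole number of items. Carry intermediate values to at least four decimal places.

First, r for the 12-item form: n = 12/31 = 0.3871, so r_12 = 0.3871·0.458/(1 + (0.3871 − 1)·0.458) = 0.2465
Length factor from the short form to reach 0.54: n' = 0.54(1 − 0.2465) / [0.2465(1 − 0.54)] ≈ 3.5884
Items = 3.5884 × 12 ≈ 43.06 → 44

44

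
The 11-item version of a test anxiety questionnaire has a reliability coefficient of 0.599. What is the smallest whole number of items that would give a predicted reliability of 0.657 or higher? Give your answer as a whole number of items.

15

n = [0.657 × 0.401] / [0.599 × 0.343]
n = 0.263457 / 0.205457 ≈ 1.2823
So the test needs 1.2823 × 11 ≈ 14.11 items; rounding up, 15.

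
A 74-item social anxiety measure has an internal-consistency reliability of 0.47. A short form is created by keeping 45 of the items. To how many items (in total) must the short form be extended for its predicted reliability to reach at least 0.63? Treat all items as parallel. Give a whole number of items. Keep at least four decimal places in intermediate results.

First, r for the 45-item form: n = 45/74 = 0.6081, so r_45 = 0.6081·0.47/(1 + (0.6081 − 1)·0.47) = 0.3503
Then solve for n' with r_old = 0.3503, r_target = 0.63: n' = 0.63(1 − 0.3503)/[0.3503(1 − 0.63)] = 3.1580
Total items = 3.1580 × 45 = 142.11, rounded up to 143.

143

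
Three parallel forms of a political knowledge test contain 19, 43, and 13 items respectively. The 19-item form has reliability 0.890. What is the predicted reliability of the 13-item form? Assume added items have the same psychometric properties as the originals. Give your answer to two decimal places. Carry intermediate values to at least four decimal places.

0.85

Only the ratio of lengths matters: n = 13/19 = 0.6842
r_{13} = n·r / (1 + (n − 1)·r) = 0.6089 / 0.7189 ≈ 0.8470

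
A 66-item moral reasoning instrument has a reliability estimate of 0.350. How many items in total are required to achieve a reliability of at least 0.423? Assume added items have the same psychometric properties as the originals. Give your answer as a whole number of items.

Rearranging the Spearman-Brown formula for n,
n = r*(1 − r) / [ r (1 − r*) ]
n = [0.423 × 0.650] / [0.350 × 0.577]
n = 0.274950 / 0.201950 ≈ 1.3615
So the test needs 1.3615 × 66 ≈ 89.86 items; rounding up, 90.

90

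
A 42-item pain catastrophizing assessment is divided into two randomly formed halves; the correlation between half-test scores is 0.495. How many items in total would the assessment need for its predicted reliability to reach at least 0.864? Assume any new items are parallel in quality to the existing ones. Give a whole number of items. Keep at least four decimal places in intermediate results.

137

Corrected full-test reliability: r_full = 2 × 0.495 / (1 + 0.495) ≈ 0.6622
n = r_tgt(1 − r_full) / [r_full(1 − r_tgt)] = 0.864 × 0.3378 / (0.6622 × 0.136) ≈ 3.2407
Required items = 3.2407 × 42 = 136.11, so 137 items.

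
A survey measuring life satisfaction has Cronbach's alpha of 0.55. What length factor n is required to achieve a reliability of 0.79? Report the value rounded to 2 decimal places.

Invert Spearman-Brown to solve for n:
n = r*(1 − r) / [ r (1 − r*) ]
n = 0.79 × (1 − 0.55) / [ 0.55 × (1 − 0.79) ]
n = 0.3555 / 0.1155 ≈ 3.0779

3.08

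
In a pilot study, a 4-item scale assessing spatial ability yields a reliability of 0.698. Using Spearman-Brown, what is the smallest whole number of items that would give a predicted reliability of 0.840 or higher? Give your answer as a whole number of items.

Rearranging the Spearman-Brown formula for n,
n = r*(1 − r) / [ r (1 − r*) ]
n = [0.840 × 0.302] / [0.698 × 0.160]
  = 0.253680 / 0.111680 = 2.2715
2.2715 × 4 = 9.09 → 10 items

10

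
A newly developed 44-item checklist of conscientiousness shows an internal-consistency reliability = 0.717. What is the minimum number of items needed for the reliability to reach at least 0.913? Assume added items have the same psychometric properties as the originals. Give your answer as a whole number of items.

n = 0.913(1 − 0.717) / [0.717(1 − 0.913)]
n = 0.258379 / 0.062379 ≈ 4.1421
So the test needs 4.1421 × 44 ≈ 182.25 items; rounding up, 183.

183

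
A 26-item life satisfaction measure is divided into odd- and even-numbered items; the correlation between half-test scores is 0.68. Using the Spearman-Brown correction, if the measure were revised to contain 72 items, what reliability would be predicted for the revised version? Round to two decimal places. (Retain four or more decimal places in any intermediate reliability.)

0.92

Spearman-Brown correction (n = 2): r_full = 2·0.68/(1 + 0.68) = 0.8095
Length factor from 26 to 72 items: n = 72/26 = 2.7692
r_new = n·r_full / (1 + (n − 1)·r_full) = 2.2417 / 2.4322 ≈ 0.9217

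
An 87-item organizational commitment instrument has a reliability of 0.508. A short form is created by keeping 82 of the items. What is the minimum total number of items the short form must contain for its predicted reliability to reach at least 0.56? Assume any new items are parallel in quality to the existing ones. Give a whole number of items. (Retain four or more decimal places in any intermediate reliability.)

108

Short-form reliability: n = 82/87 = 0.9425; r_82 = n·r/(1+(n−1)r) ≈ 0.4932
Length factor from the short form to reach 0.56: n' = 0.56(1 − 0.4932) / [0.4932(1 − 0.56)] ≈ 1.3078
Items = 1.3078 × 82 ≈ 107.24 → 108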